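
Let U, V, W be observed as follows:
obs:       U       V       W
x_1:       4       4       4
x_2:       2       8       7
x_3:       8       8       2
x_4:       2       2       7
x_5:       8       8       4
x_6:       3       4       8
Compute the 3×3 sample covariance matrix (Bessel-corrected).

Step 1 — column means:
  mean(U) = (4 + 2 + 8 + 2 + 8 + 3) / 6 = 27/6 = 4.5
  mean(V) = (4 + 8 + 8 + 2 + 8 + 4) / 6 = 34/6 = 5.6667
  mean(W) = (4 + 7 + 2 + 7 + 4 + 8) / 6 = 32/6 = 5.3333

Step 2 — sample covariance S[i,j] = (1/(n-1)) · Σ_k (x_{k,i} - mean_i) · (x_{k,j} - mean_j), with n-1 = 5.
  S[U,U] = ((-0.5)·(-0.5) + (-2.5)·(-2.5) + (3.5)·(3.5) + (-2.5)·(-2.5) + (3.5)·(3.5) + (-1.5)·(-1.5)) / 5 = 39.5/5 = 7.9
  S[U,V] = ((-0.5)·(-1.6667) + (-2.5)·(2.3333) + (3.5)·(2.3333) + (-2.5)·(-3.6667) + (3.5)·(2.3333) + (-1.5)·(-1.6667)) / 5 = 23/5 = 4.6
  S[U,W] = ((-0.5)·(-1.3333) + (-2.5)·(1.6667) + (3.5)·(-3.3333) + (-2.5)·(1.6667) + (3.5)·(-1.3333) + (-1.5)·(2.6667)) / 5 = -28/5 = -5.6
  S[V,V] = ((-1.6667)·(-1.6667) + (2.3333)·(2.3333) + (2.3333)·(2.3333) + (-3.6667)·(-3.6667) + (2.3333)·(2.3333) + (-1.6667)·(-1.6667)) / 5 = 35.3333/5 = 7.0667
  S[V,W] = ((-1.6667)·(-1.3333) + (2.3333)·(1.6667) + (2.3333)·(-3.3333) + (-3.6667)·(1.6667) + (2.3333)·(-1.3333) + (-1.6667)·(2.6667)) / 5 = -15.3333/5 = -3.0667
  S[W,W] = ((-1.3333)·(-1.3333) + (1.6667)·(1.6667) + (-3.3333)·(-3.3333) + (1.6667)·(1.6667) + (-1.3333)·(-1.3333) + (2.6667)·(2.6667)) / 5 = 27.3333/5 = 5.4667

S is symmetric (S[j,i] = S[i,j]). Assembling:

S = [[7.9, 4.6, -5.6],
 [4.6, 7.0667, -3.0667],
 [-5.6, -3.0667, 5.4667]]


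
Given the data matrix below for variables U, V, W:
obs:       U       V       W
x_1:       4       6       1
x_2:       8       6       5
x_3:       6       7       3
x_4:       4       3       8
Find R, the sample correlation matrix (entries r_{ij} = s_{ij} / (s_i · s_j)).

Step 1 — column means:
  mean(U) = (4 + 8 + 6 + 4) / 4 = 22/4 = 5.5
  mean(V) = (6 + 6 + 7 + 3) / 4 = 22/4 = 5.5
  mean(W) = (1 + 5 + 3 + 8) / 4 = 17/4 = 4.25

Step 2 — sample variances and covariances s[i,j] = (1/(n-1)) · Σ_k (x_{k,i} - mean_i) · (x_{k,j} - mean_j), with n-1 = 3:
  s[U,U] = ((-1.5)·(-1.5) + (2.5)·(2.5) + (0.5)·(0.5) + (-1.5)·(-1.5)) / 3 = 11/3 = 3.6667
  s[U,V] = ((-1.5)·(0.5) + (2.5)·(0.5) + (0.5)·(1.5) + (-1.5)·(-2.5)) / 3 = 5/3 = 1.6667
  s[U,W] = ((-1.5)·(-3.25) + (2.5)·(0.75) + (0.5)·(-1.25) + (-1.5)·(3.75)) / 3 = 0.5/3 = 0.1667
  s[V,V] = ((0.5)·(0.5) + (0.5)·(0.5) + (1.5)·(1.5) + (-2.5)·(-2.5)) / 3 = 9/3 = 3
  s[V,W] = ((0.5)·(-3.25) + (0.5)·(0.75) + (1.5)·(-1.25) + (-2.5)·(3.75)) / 3 = -12.5/3 = -4.1667
  s[W,W] = ((-3.25)·(-3.25) + (0.75)·(0.75) + (-1.25)·(-1.25) + (3.75)·(3.75)) / 3 = 26.75/3 = 8.9167
  Sample standard deviations s_i = √(s[i,i]):
  s(U) = √(3.6667) = 1.9149
  s(V) = √(3) = 1.7321
  s(W) = √(8.9167) = 2.9861

Step 3 — r_{ij} = s_{ij} / (s_i · s_j):
  r[U,U] = 1 (diagonal).
  r[U,V] = 1.6667 / (1.9149 · 1.7321) = 1.6667 / 3.3166 = 0.5025
  r[U,W] = 0.1667 / (1.9149 · 2.9861) = 0.1667 / 5.7179 = 0.0291
  r[V,V] = 1 (diagonal).
  r[V,W] = -4.1667 / (1.7321 · 2.9861) = -4.1667 / 5.172 = -0.8056
  r[W,W] = 1 (diagonal).

R is symmetric with unit diagonal. Assembling:

R = [[1, 0.5025, 0.0291],
 [0.5025, 1, -0.8056],
 [0.0291, -0.8056, 1]]


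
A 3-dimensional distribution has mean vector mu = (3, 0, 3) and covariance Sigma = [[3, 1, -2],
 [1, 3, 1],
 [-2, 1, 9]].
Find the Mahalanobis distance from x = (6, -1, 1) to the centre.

Step 1 — centre the observation: (x - mu) = (3, -1, -2).

Step 2 — invert Sigma (cofactor / det for 3×3, or solve directly):
  Sigma^{-1} = [[0.4906, -0.2075, 0.1321],
 [-0.2075, 0.434, -0.0943],
 [0.1321, -0.0943, 0.1509]].

Step 3 — form the quadratic (x - mu)^T · Sigma^{-1} · (x - mu):
  Sigma^{-1} · (x - mu) = (1.4151, -0.8679, 0.1887).
  (x - mu)^T · [Sigma^{-1} · (x - mu)] = (3)·(1.4151) + (-1)·(-0.8679) + (-2)·(0.1887) = 4.7358.

Step 4 — take square root: d = √(4.7358) ≈ 2.1762.

d(x, mu) = √(4.7358) ≈ 2.1762


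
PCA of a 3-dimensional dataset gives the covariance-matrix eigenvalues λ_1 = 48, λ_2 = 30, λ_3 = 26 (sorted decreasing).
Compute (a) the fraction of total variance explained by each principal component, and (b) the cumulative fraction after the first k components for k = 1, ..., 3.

Step 1 — total variance = trace(Sigma) = Σ λ_i = 48 + 30 + 26 = 104.

Step 2 — fraction explained by component i = λ_i / Σ λ:
  PC1: 48/104 = 0.4615
  PC2: 30/104 = 0.2885
  PC3: 26/104 = 0.25

Step 3 — cumulative fraction after k components = (λ_1 + ... + λ_k) / Σ λ:
  k = 1: 48/104 = 0.4615
  k = 2: (48 + 30)/104 = 78/104 = 0.75
  k = 3: (48 + 30 + 26)/104 = 104/104 = 1

Summary (fraction, with percent):

explained: PC1 0.4615 (46.15%), PC2 0.2885 (28.85%), PC3 0.25 (25%);  cumulative: 0.4615, 0.75, 1


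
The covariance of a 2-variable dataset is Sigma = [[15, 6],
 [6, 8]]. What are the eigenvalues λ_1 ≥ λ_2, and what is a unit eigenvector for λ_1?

Step 1 — characteristic polynomial of 2×2 Sigma:
  det(Sigma - λI) = λ² - trace · λ + det = 0.
  trace = 15 + 8 = 23, det = 15·8 - (6)² = 84.
Step 2 — discriminant:
  Δ = trace² - 4·det = 529 - 336 = 193.
Step 3 — eigenvalues:
  λ = (trace ± √Δ)/2 = (23 ± 13.8924)/2,
  λ_1 = 18.4462,  λ_2 = 4.5538.

Step 4 — unit eigenvector for λ_1: solve (Sigma - λ_1 I)v = 0. First row:
  (15 - 18.4462)·v_x + (6)·v_y = 0, i.e. (-3.4462)·v_x + (6)·v_y = 0,
  so v ∝ (b, λ_1 - a) = (6, 3.4462) = u.
  ||u|| = √((6)² + (3.4462)²) = √(47.8764) ≈ 6.9193,
  v_1 = u/||u|| ≈ (0.8671, 0.4981) (||v_1|| = 1).

λ_1 = 18.4462,  λ_2 = 4.5538;  v_1 ≈ (0.8671, 0.4981)


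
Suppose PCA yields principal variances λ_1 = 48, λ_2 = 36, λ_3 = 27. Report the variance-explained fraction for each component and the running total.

Step 1 — total variance = trace(Sigma) = Σ λ_i = 48 + 36 + 27 = 111.

Step 2 — fraction explained by component i = λ_i / Σ λ:
  PC1: 48/111 = 0.4324
  PC2: 36/111 = 0.3243
  PC3: 27/111 = 0.2432

Step 3 — cumulative fraction after k components = (λ_1 + ... + λ_k) / Σ λ:
  k = 1: 48/111 = 0.4324
  k = 2: (48 + 36)/111 = 84/111 = 0.7568
  k = 3: (48 + 36 + 27)/111 = 111/111 = 1

Summary (fraction, with percent):

explained: PC1 0.4324 (43.24%), PC2 0.3243 (32.43%), PC3 0.2432 (24.32%);  cumulative: 0.4324, 0.7568, 1


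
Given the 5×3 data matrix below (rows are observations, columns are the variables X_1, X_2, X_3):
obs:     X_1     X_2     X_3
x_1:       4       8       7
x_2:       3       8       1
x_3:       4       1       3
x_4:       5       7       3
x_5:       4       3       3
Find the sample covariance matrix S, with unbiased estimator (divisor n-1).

Step 1 — column means:
  mean(X_1) = (4 + 3 + 4 + 5 + 4) / 5 = 20/5 = 4
  mean(X_2) = (8 + 8 + 1 + 7 + 3) / 5 = 27/5 = 5.4
  mean(X_3) = (7 + 1 + 3 + 3 + 3) / 5 = 17/5 = 3.4

Step 2 — sample covariance S[i,j] = (1/(n-1)) · Σ_k (x_{k,i} - mean_i) · (x_{k,j} - mean_j), with n-1 = 4.
  S[X_1,X_1] = ((0)·(0) + (-1)·(-1) + (0)·(0) + (1)·(1) + (0)·(0)) / 4 = 2/4 = 0.5
  S[X_1,X_2] = ((0)·(2.6) + (-1)·(2.6) + (0)·(-4.4) + (1)·(1.6) + (0)·(-2.4)) / 4 = -1/4 = -0.25
  S[X_1,X_3] = ((0)·(3.6) + (-1)·(-2.4) + (0)·(-0.4) + (1)·(-0.4) + (0)·(-0.4)) / 4 = 2/4 = 0.5
  S[X_2,X_2] = ((2.6)·(2.6) + (2.6)·(2.6) + (-4.4)·(-4.4) + (1.6)·(1.6) + (-2.4)·(-2.4)) / 4 = 41.2/4 = 10.3
  S[X_2,X_3] = ((2.6)·(3.6) + (2.6)·(-2.4) + (-4.4)·(-0.4) + (1.6)·(-0.4) + (-2.4)·(-0.4)) / 4 = 5.2/4 = 1.3
  S[X_3,X_3] = ((3.6)·(3.6) + (-2.4)·(-2.4) + (-0.4)·(-0.4) + (-0.4)·(-0.4) + (-0.4)·(-0.4)) / 4 = 19.2/4 = 4.8

S is symmetric (S[j,i] = S[i,j]). Assembling:

S = [[0.5, -0.25, 0.5],
 [-0.25, 10.3, 1.3],
 [0.5, 1.3, 4.8]]


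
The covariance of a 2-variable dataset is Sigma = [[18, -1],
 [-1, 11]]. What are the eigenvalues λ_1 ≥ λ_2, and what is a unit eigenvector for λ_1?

Step 1 — characteristic polynomial of 2×2 Sigma:
  det(Sigma - λI) = λ² - trace · λ + det = 0.
  trace = 18 + 11 = 29, det = 18·11 - (-1)² = 197.
Step 2 — discriminant:
  Δ = trace² - 4·det = 841 - 788 = 53.
Step 3 — eigenvalues:
  λ = (trace ± √Δ)/2 = (29 ± 7.2801)/2,
  λ_1 = 18.1401,  λ_2 = 10.8599.

Step 4 — unit eigenvector for λ_1: solve (Sigma - λ_1 I)v = 0. First row:
  (18 - 18.1401)·v_x + (-1)·v_y = 0, i.e. (-0.1401)·v_x + (-1)·v_y = 0,
  so v ∝ (b, λ_1 - a) = (-1, 0.1401); multiply by -1 so the first entry is positive: u = (1, -0.1401).
  ||u|| = √((1)² + (-0.1401)²) = √(1.0196) ≈ 1.0098,
  v_1 = u/||u|| ≈ (0.9903, -0.1387) (||v_1|| = 1).

λ_1 = 18.1401,  λ_2 = 10.8599;  v_1 ≈ (0.9903, -0.1387)


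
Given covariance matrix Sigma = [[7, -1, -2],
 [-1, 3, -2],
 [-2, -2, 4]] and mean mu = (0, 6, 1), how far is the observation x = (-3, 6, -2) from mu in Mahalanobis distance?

Step 1 — centre the observation: (x - mu) = (-3, 0, -3).

Step 2 — invert Sigma (cofactor / det for 3×3, or solve directly):
  Sigma^{-1} = [[0.25, 0.25, 0.25],
 [0.25, 0.75, 0.5],
 [0.25, 0.5, 0.625]].

Step 3 — form the quadratic (x - mu)^T · Sigma^{-1} · (x - mu):
  Sigma^{-1} · (x - mu) = (-1.5, -2.25, -2.625).
  (x - mu)^T · [Sigma^{-1} · (x - mu)] = (-3)·(-1.5) + (0)·(-2.25) + (-3)·(-2.625) = 12.375.

Step 4 — take square root: d = √(12.375) ≈ 3.5178.

d(x, mu) = √(12.375) ≈ 3.5178


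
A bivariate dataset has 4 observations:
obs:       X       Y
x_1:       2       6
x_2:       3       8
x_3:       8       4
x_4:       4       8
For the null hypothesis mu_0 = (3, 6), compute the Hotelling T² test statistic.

Step 1 — sample mean vector:
  mean(X) = (2 + 3 + 8 + 4) / 4 = 17/4 = 4.25
  mean(Y) = (6 + 8 + 4 + 8) / 4 = 26/4 = 6.5
  x̄ = (4.25, 6.5),  deviation x̄ - mu_0 = (4.25, 6.5) - (3, 6) = (1.25, 0.5).

Step 2 — sample covariance matrix, S[i,j] = (1/(n-1)) · Σ_k (x_{k,i} - mean_i) · (x_{k,j} - mean_j), divisor n-1 = 3:
  S[X,X] = ((-2.25)·(-2.25) + (-1.25)·(-1.25) + (3.75)·(3.75) + (-0.25)·(-0.25)) / 3 = 20.75/3 = 6.9167
  S[X,Y] = ((-2.25)·(-0.5) + (-1.25)·(1.5) + (3.75)·(-2.5) + (-0.25)·(1.5)) / 3 = -10.5/3 = -3.5
  S[Y,Y] = ((-0.5)·(-0.5) + (1.5)·(1.5) + (-2.5)·(-2.5) + (1.5)·(1.5)) / 3 = 11/3 = 3.6667
  S = [[6.9167, -3.5],
 [-3.5, 3.6667]].

Step 3 — invert S. det(S) = 6.9167·3.6667 - (-3.5)² = 13.1111.
  S^{-1} = (1/det) · [[d, -b], [-b, a]] = [[0.2797, 0.2669],
 [0.2669, 0.5275]].

Step 4 — quadratic form (x̄ - mu_0)^T · S^{-1} · (x̄ - mu_0):
  S^{-1} · (x̄ - mu_0) = (0.4831, 0.5975),
  (x̄ - mu_0)^T · [...] = (1.25)·(0.4831) + (0.5)·(0.5975) = 0.9025.

Step 5 — scale by n: T² = 4 · 0.9025 = 3.6102.

T² ≈ 3.6102


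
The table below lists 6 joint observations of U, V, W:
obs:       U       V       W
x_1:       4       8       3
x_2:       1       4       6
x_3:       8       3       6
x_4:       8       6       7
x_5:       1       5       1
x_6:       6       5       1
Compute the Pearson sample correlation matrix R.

Step 1 — column means:
  mean(U) = (4 + 1 + 8 + 8 + 1 + 6) / 6 = 28/6 = 4.6667
  mean(V) = (8 + 4 + 3 + 6 + 5 + 5) / 6 = 31/6 = 5.1667
  mean(W) = (3 + 6 + 6 + 7 + 1 + 1) / 6 = 24/6 = 4

Step 2 — sample variances and covariances s[i,j] = (1/(n-1)) · Σ_k (x_{k,i} - mean_i) · (x_{k,j} - mean_j), with n-1 = 5:
  s[U,U] = ((-0.6667)·(-0.6667) + (-3.6667)·(-3.6667) + (3.3333)·(3.3333) + (3.3333)·(3.3333) + (-3.6667)·(-3.6667) + (1.3333)·(1.3333)) / 5 = 51.3333/5 = 10.2667
  s[U,V] = ((-0.6667)·(2.8333) + (-3.6667)·(-1.1667) + (3.3333)·(-2.1667) + (3.3333)·(0.8333) + (-3.6667)·(-0.1667) + (1.3333)·(-0.1667)) / 5 = -1.6667/5 = -0.3333
  s[U,W] = ((-0.6667)·(-1) + (-3.6667)·(2) + (3.3333)·(2) + (3.3333)·(3) + (-3.6667)·(-3) + (1.3333)·(-3)) / 5 = 17/5 = 3.4
  s[V,V] = ((2.8333)·(2.8333) + (-1.1667)·(-1.1667) + (-2.1667)·(-2.1667) + (0.8333)·(0.8333) + (-0.1667)·(-0.1667) + (-0.1667)·(-0.1667)) / 5 = 14.8333/5 = 2.9667
  s[V,W] = ((2.8333)·(-1) + (-1.1667)·(2) + (-2.1667)·(2) + (0.8333)·(3) + (-0.1667)·(-3) + (-0.1667)·(-3)) / 5 = -6/5 = -1.2
  s[W,W] = ((-1)·(-1) + (2)·(2) + (2)·(2) + (3)·(3) + (-3)·(-3) + (-3)·(-3)) / 5 = 36/5 = 7.2
  Sample standard deviations s_i = √(s[i,i]):
  s(U) = √(10.2667) = 3.2042
  s(V) = √(2.9667) = 1.7224
  s(W) = √(7.2) = 2.6833

Step 3 — r_{ij} = s_{ij} / (s_i · s_j):
  r[U,U] = 1 (diagonal).
  r[U,V] = -0.3333 / (3.2042 · 1.7224) = -0.3333 / 5.5189 = -0.0604
  r[U,W] = 3.4 / (3.2042 · 2.6833) = 3.4 / 8.5977 = 0.3955
  r[V,V] = 1 (diagonal).
  r[V,W] = -1.2 / (1.7224 · 2.6833) = -1.2 / 4.6217 = -0.2596
  r[W,W] = 1 (diagonal).

R is symmetric with unit diagonal. Assembling:

R = [[1, -0.0604, 0.3955],
 [-0.0604, 1, -0.2596],
 [0.3955, -0.2596, 1]]


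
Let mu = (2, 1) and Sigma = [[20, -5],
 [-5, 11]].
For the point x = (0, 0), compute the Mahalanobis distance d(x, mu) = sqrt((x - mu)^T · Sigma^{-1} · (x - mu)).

Step 1 — centre the observation: (x - mu) = (-2, -1).

Step 2 — invert Sigma. det(Sigma) = 20·11 - (-5)² = 195.
  Sigma^{-1} = (1/det) · [[d, -b], [-b, a]] = [[0.0564, 0.0256],
 [0.0256, 0.1026]].

Step 3 — form the quadratic (x - mu)^T · Sigma^{-1} · (x - mu):
  Sigma^{-1} · (x - mu) = (-0.1385, -0.1538).
  (x - mu)^T · [Sigma^{-1} · (x - mu)] = (-2)·(-0.1385) + (-1)·(-0.1538) = 0.4308.

Step 4 — take square root: d = √(0.4308) ≈ 0.6563.

d(x, mu) = √(0.4308) ≈ 0.6563


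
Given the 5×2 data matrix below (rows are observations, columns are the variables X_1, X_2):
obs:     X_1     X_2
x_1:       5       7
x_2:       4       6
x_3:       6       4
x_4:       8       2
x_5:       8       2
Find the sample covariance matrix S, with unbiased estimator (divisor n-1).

Step 1 — column means:
  mean(X_1) = (5 + 4 + 6 + 8 + 8) / 5 = 31/5 = 6.2
  mean(X_2) = (7 + 6 + 4 + 2 + 2) / 5 = 21/5 = 4.2

Step 2 — sample covariance S[i,j] = (1/(n-1)) · Σ_k (x_{k,i} - mean_i) · (x_{k,j} - mean_j), with n-1 = 4.
  S[X_1,X_1] = ((-1.2)·(-1.2) + (-2.2)·(-2.2) + (-0.2)·(-0.2) + (1.8)·(1.8) + (1.8)·(1.8)) / 4 = 12.8/4 = 3.2
  S[X_1,X_2] = ((-1.2)·(2.8) + (-2.2)·(1.8) + (-0.2)·(-0.2) + (1.8)·(-2.2) + (1.8)·(-2.2)) / 4 = -15.2/4 = -3.8
  S[X_2,X_2] = ((2.8)·(2.8) + (1.8)·(1.8) + (-0.2)·(-0.2) + (-2.2)·(-2.2) + (-2.2)·(-2.2)) / 4 = 20.8/4 = 5.2

S is symmetric (S[j,i] = S[i,j]). Assembling:

S = [[3.2, -3.8],
 [-3.8, 5.2]]


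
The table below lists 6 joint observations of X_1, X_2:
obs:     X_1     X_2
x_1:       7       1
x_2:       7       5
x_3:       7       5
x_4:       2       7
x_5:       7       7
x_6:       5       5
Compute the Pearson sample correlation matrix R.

Step 1 — column means:
  mean(X_1) = (7 + 7 + 7 + 2 + 7 + 5) / 6 = 35/6 = 5.8333
  mean(X_2) = (1 + 5 + 5 + 7 + 7 + 5) / 6 = 30/6 = 5

Step 2 — sample variances and covariances s[i,j] = (1/(n-1)) · Σ_k (x_{k,i} - mean_i) · (x_{k,j} - mean_j), with n-1 = 5:
  s[X_1,X_1] = ((1.1667)·(1.1667) + (1.1667)·(1.1667) + (1.1667)·(1.1667) + (-3.8333)·(-3.8333) + (1.1667)·(1.1667) + (-0.8333)·(-0.8333)) / 5 = 20.8333/5 = 4.1667
  s[X_1,X_2] = ((1.1667)·(-4) + (1.1667)·(0) + (1.1667)·(0) + (-3.8333)·(2) + (1.1667)·(2) + (-0.8333)·(0)) / 5 = -10/5 = -2
  s[X_2,X_2] = ((-4)·(-4) + (0)·(0) + (0)·(0) + (2)·(2) + (2)·(2) + (0)·(0)) / 5 = 24/5 = 4.8
  Sample standard deviations s_i = √(s[i,i]):
  s(X_1) = √(4.1667) = 2.0412
  s(X_2) = √(4.8) = 2.1909

Step 3 — r_{ij} = s_{ij} / (s_i · s_j):
  r[X_1,X_1] = 1 (diagonal).
  r[X_1,X_2] = -2 / (2.0412 · 2.1909) = -2 / 4.4721 = -0.4472
  r[X_2,X_2] = 1 (diagonal).

R is symmetric with unit diagonal. Assembling:

R = [[1, -0.4472],
 [-0.4472, 1]]


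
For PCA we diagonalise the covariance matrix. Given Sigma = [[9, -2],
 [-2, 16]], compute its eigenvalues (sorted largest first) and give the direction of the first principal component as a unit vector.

Step 1 — characteristic polynomial of 2×2 Sigma:
  det(Sigma - λI) = λ² - trace · λ + det = 0.
  trace = 9 + 16 = 25, det = 9·16 - (-2)² = 140.
Step 2 — discriminant:
  Δ = trace² - 4·det = 625 - 560 = 65.
Step 3 — eigenvalues:
  λ = (trace ± √Δ)/2 = (25 ± 8.0623)/2,
  λ_1 = 16.5311,  λ_2 = 8.4689.

Step 4 — unit eigenvector for λ_1: solve (Sigma - λ_1 I)v = 0. First row:
  (9 - 16.5311)·v_x + (-2)·v_y = 0, i.e. (-7.5311)·v_x + (-2)·v_y = 0,
  so v ∝ (b, λ_1 - a) = (-2, 7.5311); multiply by -1 so the first entry is positive: u = (2, -7.5311).
  ||u|| = √((2)² + (-7.5311)²) = √(60.7179) ≈ 7.7922,
  v_1 = u/||u|| ≈ (0.2567, -0.9665) (||v_1|| = 1).

λ_1 = 16.5311,  λ_2 = 8.4689;  v_1 ≈ (0.2567, -0.9665)


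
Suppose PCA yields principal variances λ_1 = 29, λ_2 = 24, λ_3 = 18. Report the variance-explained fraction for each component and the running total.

Step 1 — total variance = trace(Sigma) = Σ λ_i = 29 + 24 + 18 = 71.

Step 2 — fraction explained by component i = λ_i / Σ λ:
  PC1: 29/71 = 0.4085
  PC2: 24/71 = 0.338
  PC3: 18/71 = 0.2535

Step 3 — cumulative fraction after k components = (λ_1 + ... + λ_k) / Σ λ:
  k = 1: 29/71 = 0.4085
  k = 2: (29 + 24)/71 = 53/71 = 0.7465
  k = 3: (29 + 24 + 18)/71 = 71/71 = 1

Summary (fraction, with percent):

explained: PC1 0.4085 (40.85%), PC2 0.338 (33.8%), PC3 0.2535 (25.35%);  cumulative: 0.4085, 0.7465, 1


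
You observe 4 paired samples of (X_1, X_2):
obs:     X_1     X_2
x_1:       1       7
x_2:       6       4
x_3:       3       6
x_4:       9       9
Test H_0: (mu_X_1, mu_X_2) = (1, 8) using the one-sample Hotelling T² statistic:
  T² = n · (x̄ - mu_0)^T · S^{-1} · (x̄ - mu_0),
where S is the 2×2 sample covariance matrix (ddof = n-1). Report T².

Step 1 — sample mean vector:
  mean(X_1) = (1 + 6 + 3 + 9) / 4 = 19/4 = 4.75
  mean(X_2) = (7 + 4 + 6 + 9) / 4 = 26/4 = 6.5
  x̄ = (4.75, 6.5),  deviation x̄ - mu_0 = (4.75, 6.5) - (1, 8) = (3.75, -1.5).

Step 2 — sample covariance matrix, S[i,j] = (1/(n-1)) · Σ_k (x_{k,i} - mean_i) · (x_{k,j} - mean_j), divisor n-1 = 3:
  S[X_1,X_1] = ((-3.75)·(-3.75) + (1.25)·(1.25) + (-1.75)·(-1.75) + (4.25)·(4.25)) / 3 = 36.75/3 = 12.25
  S[X_1,X_2] = ((-3.75)·(0.5) + (1.25)·(-2.5) + (-1.75)·(-0.5) + (4.25)·(2.5)) / 3 = 6.5/3 = 2.1667
  S[X_2,X_2] = ((0.5)·(0.5) + (-2.5)·(-2.5) + (-0.5)·(-0.5) + (2.5)·(2.5)) / 3 = 13/3 = 4.3333
  S = [[12.25, 2.1667],
 [2.1667, 4.3333]].

Step 3 — invert S. det(S) = 12.25·4.3333 - (2.1667)² = 48.3889.
  S^{-1} = (1/det) · [[d, -b], [-b, a]] = [[0.0896, -0.0448],
 [-0.0448, 0.2532]].

Step 4 — quadratic form (x̄ - mu_0)^T · S^{-1} · (x̄ - mu_0):
  S^{-1} · (x̄ - mu_0) = (0.403, -0.5476),
  (x̄ - mu_0)^T · [...] = (3.75)·(0.403) + (-1.5)·(-0.5476) = 2.3327.

Step 5 — scale by n: T² = 4 · 2.3327 = 9.3307.

T² ≈ 9.3307


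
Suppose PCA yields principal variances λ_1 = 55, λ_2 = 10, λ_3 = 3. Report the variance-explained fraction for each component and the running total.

Step 1 — total variance = trace(Sigma) = Σ λ_i = 55 + 10 + 3 = 68.

Step 2 — fraction explained by component i = λ_i / Σ λ:
  PC1: 55/68 = 0.8088
  PC2: 10/68 = 0.1471
  PC3: 3/68 = 0.0441

Step 3 — cumulative fraction after k components = (λ_1 + ... + λ_k) / Σ λ:
  k = 1: 55/68 = 0.8088
  k = 2: (55 + 10)/68 = 65/68 = 0.9559
  k = 3: (55 + 10 + 3)/68 = 68/68 = 1

Summary (fraction, with percent):

explained: PC1 0.8088 (80.88%), PC2 0.1471 (14.71%), PC3 0.0441 (4.41%);  cumulative: 0.8088, 0.9559, 1


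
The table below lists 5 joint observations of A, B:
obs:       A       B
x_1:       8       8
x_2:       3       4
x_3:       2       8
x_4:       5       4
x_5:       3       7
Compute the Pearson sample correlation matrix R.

Step 1 — column means:
  mean(A) = (8 + 3 + 2 + 5 + 3) / 5 = 21/5 = 4.2
  mean(B) = (8 + 4 + 8 + 4 + 7) / 5 = 31/5 = 6.2

Step 2 — sample variances and covariances s[i,j] = (1/(n-1)) · Σ_k (x_{k,i} - mean_i) · (x_{k,j} - mean_j), with n-1 = 4:
  s[A,A] = ((3.8)·(3.8) + (-1.2)·(-1.2) + (-2.2)·(-2.2) + (0.8)·(0.8) + (-1.2)·(-1.2)) / 4 = 22.8/4 = 5.7
  s[A,B] = ((3.8)·(1.8) + (-1.2)·(-2.2) + (-2.2)·(1.8) + (0.8)·(-2.2) + (-1.2)·(0.8)) / 4 = 2.8/4 = 0.7
  s[B,B] = ((1.8)·(1.8) + (-2.2)·(-2.2) + (1.8)·(1.8) + (-2.2)·(-2.2) + (0.8)·(0.8)) / 4 = 16.8/4 = 4.2
  Sample standard deviations s_i = √(s[i,i]):
  s(A) = √(5.7) = 2.3875
  s(B) = √(4.2) = 2.0494

Step 3 — r_{ij} = s_{ij} / (s_i · s_j):
  r[A,A] = 1 (diagonal).
  r[A,B] = 0.7 / (2.3875 · 2.0494) = 0.7 / 4.8929 = 0.1431
  r[B,B] = 1 (diagonal).

R is symmetric with unit diagonal. Assembling:

R = [[1, 0.1431],
 [0.1431, 1]]


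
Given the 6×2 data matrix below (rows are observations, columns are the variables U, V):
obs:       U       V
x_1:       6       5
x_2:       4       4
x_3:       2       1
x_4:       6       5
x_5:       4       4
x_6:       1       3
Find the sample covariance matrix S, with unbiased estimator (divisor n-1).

Step 1 — column means:
  mean(U) = (6 + 4 + 2 + 6 + 4 + 1) / 6 = 23/6 = 3.8333
  mean(V) = (5 + 4 + 1 + 5 + 4 + 3) / 6 = 22/6 = 3.6667

Step 2 — sample covariance S[i,j] = (1/(n-1)) · Σ_k (x_{k,i} - mean_i) · (x_{k,j} - mean_j), with n-1 = 5.
  S[U,U] = ((2.1667)·(2.1667) + (0.1667)·(0.1667) + (-1.8333)·(-1.8333) + (2.1667)·(2.1667) + (0.1667)·(0.1667) + (-2.8333)·(-2.8333)) / 5 = 20.8333/5 = 4.1667
  S[U,V] = ((2.1667)·(1.3333) + (0.1667)·(0.3333) + (-1.8333)·(-2.6667) + (2.1667)·(1.3333) + (0.1667)·(0.3333) + (-2.8333)·(-0.6667)) / 5 = 12.6667/5 = 2.5333
  S[V,V] = ((1.3333)·(1.3333) + (0.3333)·(0.3333) + (-2.6667)·(-2.6667) + (1.3333)·(1.3333) + (0.3333)·(0.3333) + (-0.6667)·(-0.6667)) / 5 = 11.3333/5 = 2.2667

S is symmetric (S[j,i] = S[i,j]). Assembling:

S = [[4.1667, 2.5333],
 [2.5333, 2.2667]]


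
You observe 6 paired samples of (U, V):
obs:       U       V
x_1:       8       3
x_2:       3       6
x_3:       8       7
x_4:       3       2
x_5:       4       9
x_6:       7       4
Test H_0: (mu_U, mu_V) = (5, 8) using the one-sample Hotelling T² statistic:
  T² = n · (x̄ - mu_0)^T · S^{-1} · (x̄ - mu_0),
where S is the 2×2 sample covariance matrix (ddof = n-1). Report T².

Step 1 — sample mean vector:
  mean(U) = (8 + 3 + 8 + 3 + 4 + 7) / 6 = 33/6 = 5.5
  mean(V) = (3 + 6 + 7 + 2 + 9 + 4) / 6 = 31/6 = 5.1667
  x̄ = (5.5, 5.1667),  deviation x̄ - mu_0 = (5.5, 5.1667) - (5, 8) = (0.5, -2.8333).

Step 2 — sample covariance matrix, S[i,j] = (1/(n-1)) · Σ_k (x_{k,i} - mean_i) · (x_{k,j} - mean_j), divisor n-1 = 5:
  S[U,U] = ((2.5)·(2.5) + (-2.5)·(-2.5) + (2.5)·(2.5) + (-2.5)·(-2.5) + (-1.5)·(-1.5) + (1.5)·(1.5)) / 5 = 29.5/5 = 5.9
  S[U,V] = ((2.5)·(-2.1667) + (-2.5)·(0.8333) + (2.5)·(1.8333) + (-2.5)·(-3.1667) + (-1.5)·(3.8333) + (1.5)·(-1.1667)) / 5 = -2.5/5 = -0.5
  S[V,V] = ((-2.1667)·(-2.1667) + (0.8333)·(0.8333) + (1.8333)·(1.8333) + (-3.1667)·(-3.1667) + (3.8333)·(3.8333) + (-1.1667)·(-1.1667)) / 5 = 34.8333/5 = 6.9667
  S = [[5.9, -0.5],
 [-0.5, 6.9667]].

Step 3 — invert S. det(S) = 5.9·6.9667 - (-0.5)² = 40.8533.
  S^{-1} = (1/det) · [[d, -b], [-b, a]] = [[0.1705, 0.0122],
 [0.0122, 0.1444]].

Step 4 — quadratic form (x̄ - mu_0)^T · S^{-1} · (x̄ - mu_0):
  S^{-1} · (x̄ - mu_0) = (0.0506, -0.4031),
  (x̄ - mu_0)^T · [...] = (0.5)·(0.0506) + (-2.8333)·(-0.4031) = 1.1673.

Step 5 — scale by n: T² = 6 · 1.1673 = 7.0039.

T² ≈ 7.0039


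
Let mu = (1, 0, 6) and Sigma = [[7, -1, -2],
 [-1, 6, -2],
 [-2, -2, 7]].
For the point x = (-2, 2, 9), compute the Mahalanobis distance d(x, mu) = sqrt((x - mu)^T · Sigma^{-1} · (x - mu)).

Step 1 — centre the observation: (x - mu) = (-3, 2, 3).

Step 2 — invert Sigma (cofactor / det for 3×3, or solve directly):
  Sigma^{-1} = [[0.1674, 0.0485, 0.0617],
 [0.0485, 0.1982, 0.0705],
 [0.0617, 0.0705, 0.1806]].

Step 3 — form the quadratic (x - mu)^T · Sigma^{-1} · (x - mu):
  Sigma^{-1} · (x - mu) = (-0.2203, 0.4626, 0.4978).
  (x - mu)^T · [Sigma^{-1} · (x - mu)] = (-3)·(-0.2203) + (2)·(0.4626) + (3)·(0.4978) = 3.0793.

Step 4 — take square root: d = √(3.0793) ≈ 1.7548.

d(x, mu) = √(3.0793) ≈ 1.7548


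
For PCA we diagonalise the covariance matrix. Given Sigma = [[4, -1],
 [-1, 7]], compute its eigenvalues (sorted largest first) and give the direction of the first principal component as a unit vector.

Step 1 — characteristic polynomial of 2×2 Sigma:
  det(Sigma - λI) = λ² - trace · λ + det = 0.
  trace = 4 + 7 = 11, det = 4·7 - (-1)² = 27.
Step 2 — discriminant:
  Δ = trace² - 4·det = 121 - 108 = 13.
Step 3 — eigenvalues:
  λ = (trace ± √Δ)/2 = (11 ± 3.6056)/2,
  λ_1 = 7.3028,  λ_2 = 3.6972.

Step 4 — unit eigenvector for λ_1: solve (Sigma - λ_1 I)v = 0. First row:
  (4 - 7.3028)·v_x + (-1)·v_y = 0, i.e. (-3.3028)·v_x + (-1)·v_y = 0,
  so v ∝ (b, λ_1 - a) = (-1, 3.3028); multiply by -1 so the first entry is positive: u = (1, -3.3028).
  ||u|| = √((1)² + (-3.3028)²) = √(11.9083) ≈ 3.4508,
  v_1 = u/||u|| ≈ (0.2898, -0.9571) (||v_1|| = 1).

λ_1 = 7.3028,  λ_2 = 3.6972;  v_1 ≈ (0.2898, -0.9571)


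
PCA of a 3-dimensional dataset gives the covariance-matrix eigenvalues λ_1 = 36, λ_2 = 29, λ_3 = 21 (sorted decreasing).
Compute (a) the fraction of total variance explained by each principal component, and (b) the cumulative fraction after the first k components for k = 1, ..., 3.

Step 1 — total variance = trace(Sigma) = Σ λ_i = 36 + 29 + 21 = 86.

Step 2 — fraction explained by component i = λ_i / Σ λ:
  PC1: 36/86 = 0.4186
  PC2: 29/86 = 0.3372
  PC3: 21/86 = 0.2442

Step 3 — cumulative fraction after k components = (λ_1 + ... + λ_k) / Σ λ:
  k = 1: 36/86 = 0.4186
  k = 2: (36 + 29)/86 = 65/86 = 0.7558
  k = 3: (36 + 29 + 21)/86 = 86/86 = 1

Summary (fraction, with percent):

explained: PC1 0.4186 (41.86%), PC2 0.3372 (33.72%), PC3 0.2442 (24.42%);  cumulative: 0.4186, 0.7558, 1


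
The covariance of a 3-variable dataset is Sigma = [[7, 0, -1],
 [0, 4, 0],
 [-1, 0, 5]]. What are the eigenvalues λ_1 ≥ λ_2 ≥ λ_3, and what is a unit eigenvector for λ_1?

Step 1 — characteristic polynomial p(λ) = det(λI - Sigma) = λ³ - tr·λ² + c_1·λ - det, where tr = trace, c_1 = sum of the principal 2×2 minors, det = det(Sigma):
  tr = 7 + 4 + 5 = 16,
  c_1 = (7·4 - (0)²) + (7·5 - (-1)²) + (4·5 - (0)²) = 28 + 34 + 20 = 82,
  det = 7·(4·5 - (0)²) - (0)·((0)·5 - (0)·(-1)) + (-1)·((0)·(0) - 4·(-1)) = 7·(20) - (0)·(0) + (-1)·(4) = 136.
  So p(λ) = λ³ - 16λ² + 82λ - 136.
Step 2 — look for an integer root (rational root theorem: any rational root is an integer divisor of 136). Testing λ = 4:
  p(4) = 64 - 256 + 328 - 136 = 0  ✓
  Dividing out (λ - 4): p(λ) = (λ - 4)(λ² - 12λ + 34).
Step 3 — remaining eigenvalues from the quadratic λ² - 12λ + 34 = 0:
  Δ = 12² - 4·34 = 144 - 136 = 8,  λ = (12 ± √8)/2 = (12 ± 2.8284)/2 ≈ 7.4142 or 4.5858.
  Sorted: λ_1 = 7.4142,  λ_2 = 4.5858,  λ_3 = 4  (check: sum = 16 = tr ✓).

Step 4 — unit eigenvector for λ_1 ≈ 7.4142: v spans the null space of (Sigma - λ_1 I), whose rows are
  r_1 = (-0.4142, 0, -1),  r_2 = (0, -3.4142, 0),  r_3 = (-1, 0, -2.4142).
  v is orthogonal to every row, so take v ∝ r_1 × r_2 = ((0)·(0) - (-1)·(-3.4142), (-1)·(0) - (-0.4142)·(0), (-0.4142)·(-3.4142) - (0)·(0)) ≈ (-3.4142, 0, 1.4142).
  Rescale (multiply by -1 so the first nonzero entry is positive): u = (3.4142, 0, -1.4142).
  ||u|| = √((3.4142)² + (0)² + (-1.4142)²) = √(13.6569) ≈ 3.6955,  v_1 = u/||u|| ≈ (0.9239, 0, -0.3827) (||v_1|| = 1).

λ_1 = 7.4142,  λ_2 = 4.5858,  λ_3 = 4;  v_1 ≈ (0.9239, 0, -0.3827)


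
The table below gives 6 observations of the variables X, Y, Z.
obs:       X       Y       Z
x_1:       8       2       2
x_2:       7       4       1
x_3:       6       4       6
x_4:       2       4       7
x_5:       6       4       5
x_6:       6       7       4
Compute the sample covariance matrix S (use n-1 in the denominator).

Step 1 — column means:
  mean(X) = (8 + 7 + 6 + 2 + 6 + 6) / 6 = 35/6 = 5.8333
  mean(Y) = (2 + 4 + 4 + 4 + 4 + 7) / 6 = 25/6 = 4.1667
  mean(Z) = (2 + 1 + 6 + 7 + 5 + 4) / 6 = 25/6 = 4.1667

Step 2 — sample covariance S[i,j] = (1/(n-1)) · Σ_k (x_{k,i} - mean_i) · (x_{k,j} - mean_j), with n-1 = 5.
  S[X,X] = ((2.1667)·(2.1667) + (1.1667)·(1.1667) + (0.1667)·(0.1667) + (-3.8333)·(-3.8333) + (0.1667)·(0.1667) + (0.1667)·(0.1667)) / 5 = 20.8333/5 = 4.1667
  S[X,Y] = ((2.1667)·(-2.1667) + (1.1667)·(-0.1667) + (0.1667)·(-0.1667) + (-3.8333)·(-0.1667) + (0.1667)·(-0.1667) + (0.1667)·(2.8333)) / 5 = -3.8333/5 = -0.7667
  S[X,Z] = ((2.1667)·(-2.1667) + (1.1667)·(-3.1667) + (0.1667)·(1.8333) + (-3.8333)·(2.8333) + (0.1667)·(0.8333) + (0.1667)·(-0.1667)) / 5 = -18.8333/5 = -3.7667
  S[Y,Y] = ((-2.1667)·(-2.1667) + (-0.1667)·(-0.1667) + (-0.1667)·(-0.1667) + (-0.1667)·(-0.1667) + (-0.1667)·(-0.1667) + (2.8333)·(2.8333)) / 5 = 12.8333/5 = 2.5667
  S[Y,Z] = ((-2.1667)·(-2.1667) + (-0.1667)·(-3.1667) + (-0.1667)·(1.8333) + (-0.1667)·(2.8333) + (-0.1667)·(0.8333) + (2.8333)·(-0.1667)) / 5 = 3.8333/5 = 0.7667
  S[Z,Z] = ((-2.1667)·(-2.1667) + (-3.1667)·(-3.1667) + (1.8333)·(1.8333) + (2.8333)·(2.8333) + (0.8333)·(0.8333) + (-0.1667)·(-0.1667)) / 5 = 26.8333/5 = 5.3667

S is symmetric (S[j,i] = S[i,j]). Assembling:

S = [[4.1667, -0.7667, -3.7667],
 [-0.7667, 2.5667, 0.7667],
 [-3.7667, 0.7667, 5.3667]]


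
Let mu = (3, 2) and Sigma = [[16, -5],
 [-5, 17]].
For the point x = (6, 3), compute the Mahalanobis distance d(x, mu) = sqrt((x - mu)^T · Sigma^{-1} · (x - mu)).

Step 1 — centre the observation: (x - mu) = (3, 1).

Step 2 — invert Sigma. det(Sigma) = 16·17 - (-5)² = 247.
  Sigma^{-1} = (1/det) · [[d, -b], [-b, a]] = [[0.0688, 0.0202],
 [0.0202, 0.0648]].

Step 3 — form the quadratic (x - mu)^T · Sigma^{-1} · (x - mu):
  Sigma^{-1} · (x - mu) = (0.2267, 0.1255).
  (x - mu)^T · [Sigma^{-1} · (x - mu)] = (3)·(0.2267) + (1)·(0.1255) = 0.8057.

Step 4 — take square root: d = √(0.8057) ≈ 0.8976.

d(x, mu) = √(0.8057) ≈ 0.8976


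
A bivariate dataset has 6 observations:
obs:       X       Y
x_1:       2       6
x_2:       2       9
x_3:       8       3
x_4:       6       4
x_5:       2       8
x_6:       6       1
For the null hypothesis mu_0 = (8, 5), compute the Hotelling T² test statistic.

Step 1 — sample mean vector:
  mean(X) = (2 + 2 + 8 + 6 + 2 + 6) / 6 = 26/6 = 4.3333
  mean(Y) = (6 + 9 + 3 + 4 + 8 + 1) / 6 = 31/6 = 5.1667
  x̄ = (4.3333, 5.1667),  deviation x̄ - mu_0 = (4.3333, 5.1667) - (8, 5) = (-3.6667, 0.1667).

Step 2 — sample covariance matrix, S[i,j] = (1/(n-1)) · Σ_k (x_{k,i} - mean_i) · (x_{k,j} - mean_j), divisor n-1 = 5:
  S[X,X] = ((-2.3333)·(-2.3333) + (-2.3333)·(-2.3333) + (3.6667)·(3.6667) + (1.6667)·(1.6667) + (-2.3333)·(-2.3333) + (1.6667)·(1.6667)) / 5 = 35.3333/5 = 7.0667
  S[X,Y] = ((-2.3333)·(0.8333) + (-2.3333)·(3.8333) + (3.6667)·(-2.1667) + (1.6667)·(-1.1667) + (-2.3333)·(2.8333) + (1.6667)·(-4.1667)) / 5 = -34.3333/5 = -6.8667
  S[Y,Y] = ((0.8333)·(0.8333) + (3.8333)·(3.8333) + (-2.1667)·(-2.1667) + (-1.1667)·(-1.1667) + (2.8333)·(2.8333) + (-4.1667)·(-4.1667)) / 5 = 46.8333/5 = 9.3667
  S = [[7.0667, -6.8667],
 [-6.8667, 9.3667]].

Step 3 — invert S. det(S) = 7.0667·9.3667 - (-6.8667)² = 19.04.
  S^{-1} = (1/det) · [[d, -b], [-b, a]] = [[0.4919, 0.3606],
 [0.3606, 0.3711]].

Step 4 — quadratic form (x̄ - mu_0)^T · S^{-1} · (x̄ - mu_0):
  S^{-1} · (x̄ - mu_0) = (-1.7437, -1.2605),
  (x̄ - mu_0)^T · [...] = (-3.6667)·(-1.7437) + (0.1667)·(-1.2605) = 6.1835.

Step 5 — scale by n: T² = 6 · 6.1835 = 37.1008.

T² ≈ 37.1008


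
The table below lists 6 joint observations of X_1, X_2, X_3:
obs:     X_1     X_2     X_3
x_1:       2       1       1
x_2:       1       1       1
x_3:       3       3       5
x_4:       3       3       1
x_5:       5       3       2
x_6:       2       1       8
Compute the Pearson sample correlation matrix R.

Step 1 — column means:
  mean(X_1) = (2 + 1 + 3 + 3 + 5 + 2) / 6 = 16/6 = 2.6667
  mean(X_2) = (1 + 1 + 3 + 3 + 3 + 1) / 6 = 12/6 = 2
  mean(X_3) = (1 + 1 + 5 + 1 + 2 + 8) / 6 = 18/6 = 3

Step 2 — sample variances and covariances s[i,j] = (1/(n-1)) · Σ_k (x_{k,i} - mean_i) · (x_{k,j} - mean_j), with n-1 = 5:
  s[X_1,X_1] = ((-0.6667)·(-0.6667) + (-1.6667)·(-1.6667) + (0.3333)·(0.3333) + (0.3333)·(0.3333) + (2.3333)·(2.3333) + (-0.6667)·(-0.6667)) / 5 = 9.3333/5 = 1.8667
  s[X_1,X_2] = ((-0.6667)·(-1) + (-1.6667)·(-1) + (0.3333)·(1) + (0.3333)·(1) + (2.3333)·(1) + (-0.6667)·(-1)) / 5 = 6/5 = 1.2
  s[X_1,X_3] = ((-0.6667)·(-2) + (-1.6667)·(-2) + (0.3333)·(2) + (0.3333)·(-2) + (2.3333)·(-1) + (-0.6667)·(5)) / 5 = -1/5 = -0.2
  s[X_2,X_2] = ((-1)·(-1) + (-1)·(-1) + (1)·(1) + (1)·(1) + (1)·(1) + (-1)·(-1)) / 5 = 6/5 = 1.2
  s[X_2,X_3] = ((-1)·(-2) + (-1)·(-2) + (1)·(2) + (1)·(-2) + (1)·(-1) + (-1)·(5)) / 5 = -2/5 = -0.4
  s[X_3,X_3] = ((-2)·(-2) + (-2)·(-2) + (2)·(2) + (-2)·(-2) + (-1)·(-1) + (5)·(5)) / 5 = 42/5 = 8.4
  Sample standard deviations s_i = √(s[i,i]):
  s(X_1) = √(1.8667) = 1.3663
  s(X_2) = √(1.2) = 1.0954
  s(X_3) = √(8.4) = 2.8983

Step 3 — r_{ij} = s_{ij} / (s_i · s_j):
  r[X_1,X_1] = 1 (diagonal).
  r[X_1,X_2] = 1.2 / (1.3663 · 1.0954) = 1.2 / 1.4967 = 0.8018
  r[X_1,X_3] = -0.2 / (1.3663 · 2.8983) = -0.2 / 3.9598 = -0.0505
  r[X_2,X_2] = 1 (diagonal).
  r[X_2,X_3] = -0.4 / (1.0954 · 2.8983) = -0.4 / 3.1749 = -0.126
  r[X_3,X_3] = 1 (diagonal).

R is symmetric with unit diagonal. Assembling:

R = [[1, 0.8018, -0.0505],
 [0.8018, 1, -0.126],
 [-0.0505, -0.126, 1]]


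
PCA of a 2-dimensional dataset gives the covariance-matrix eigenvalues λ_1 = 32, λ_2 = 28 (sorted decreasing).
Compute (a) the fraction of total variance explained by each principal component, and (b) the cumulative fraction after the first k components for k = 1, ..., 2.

Step 1 — total variance = trace(Sigma) = Σ λ_i = 32 + 28 = 60.

Step 2 — fraction explained by component i = λ_i / Σ λ:
  PC1: 32/60 = 0.5333
  PC2: 28/60 = 0.4667

Step 3 — cumulative fraction after k components = (λ_1 + ... + λ_k) / Σ λ:
  k = 1: 32/60 = 0.5333
  k = 2: (32 + 28)/60 = 60/60 = 1

Summary (fraction, with percent):

explained: PC1 0.5333 (53.33%), PC2 0.4667 (46.67%);  cumulative: 0.5333, 1


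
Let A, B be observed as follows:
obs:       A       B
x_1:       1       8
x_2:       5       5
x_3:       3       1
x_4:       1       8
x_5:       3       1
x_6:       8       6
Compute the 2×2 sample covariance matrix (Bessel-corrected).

Step 1 — column means:
  mean(A) = (1 + 5 + 3 + 1 + 3 + 8) / 6 = 21/6 = 3.5
  mean(B) = (8 + 5 + 1 + 8 + 1 + 6) / 6 = 29/6 = 4.8333

Step 2 — sample covariance S[i,j] = (1/(n-1)) · Σ_k (x_{k,i} - mean_i) · (x_{k,j} - mean_j), with n-1 = 5.
  S[A,A] = ((-2.5)·(-2.5) + (1.5)·(1.5) + (-0.5)·(-0.5) + (-2.5)·(-2.5) + (-0.5)·(-0.5) + (4.5)·(4.5)) / 5 = 35.5/5 = 7.1
  S[A,B] = ((-2.5)·(3.1667) + (1.5)·(0.1667) + (-0.5)·(-3.8333) + (-2.5)·(3.1667) + (-0.5)·(-3.8333) + (4.5)·(1.1667)) / 5 = -6.5/5 = -1.3
  S[B,B] = ((3.1667)·(3.1667) + (0.1667)·(0.1667) + (-3.8333)·(-3.8333) + (3.1667)·(3.1667) + (-3.8333)·(-3.8333) + (1.1667)·(1.1667)) / 5 = 50.8333/5 = 10.1667

S is symmetric (S[j,i] = S[i,j]). Assembling:

S = [[7.1, -1.3],
 [-1.3, 10.1667]]


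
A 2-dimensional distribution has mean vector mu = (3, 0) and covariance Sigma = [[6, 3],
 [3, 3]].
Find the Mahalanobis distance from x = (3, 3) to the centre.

Step 1 — centre the observation: (x - mu) = (0, 3).

Step 2 — invert Sigma. det(Sigma) = 6·3 - (3)² = 9.
  Sigma^{-1} = (1/det) · [[d, -b], [-b, a]] = [[0.3333, -0.3333],
 [-0.3333, 0.6667]].

Step 3 — form the quadratic (x - mu)^T · Sigma^{-1} · (x - mu):
  Sigma^{-1} · (x - mu) = (-1, 2).
  (x - mu)^T · [Sigma^{-1} · (x - mu)] = (0)·(-1) + (3)·(2) = 6.

Step 4 — take square root: d = √(6) ≈ 2.4495.

d(x, mu) = √(6) ≈ 2.4495


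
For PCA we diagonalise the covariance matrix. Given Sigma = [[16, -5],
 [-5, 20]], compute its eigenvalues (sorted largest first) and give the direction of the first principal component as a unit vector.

Step 1 — characteristic polynomial of 2×2 Sigma:
  det(Sigma - λI) = λ² - trace · λ + det = 0.
  trace = 16 + 20 = 36, det = 16·20 - (-5)² = 295.
Step 2 — discriminant:
  Δ = trace² - 4·det = 1296 - 1180 = 116.
Step 3 — eigenvalues:
  λ = (trace ± √Δ)/2 = (36 ± 10.7703)/2,
  λ_1 = 23.3852,  λ_2 = 12.6148.

Step 4 — unit eigenvector for λ_1: solve (Sigma - λ_1 I)v = 0. First row:
  (16 - 23.3852)·v_x + (-5)·v_y = 0, i.e. (-7.3852)·v_x + (-5)·v_y = 0,
  so v ∝ (b, λ_1 - a) = (-5, 7.3852); multiply by -1 so the first entry is positive: u = (5, -7.3852).
  ||u|| = √((5)² + (-7.3852)²) = √(79.5407) ≈ 8.9186,
  v_1 = u/||u|| ≈ (0.5606, -0.8281) (||v_1|| = 1).

λ_1 = 23.3852,  λ_2 = 12.6148;  v_1 ≈ (0.5606, -0.8281)


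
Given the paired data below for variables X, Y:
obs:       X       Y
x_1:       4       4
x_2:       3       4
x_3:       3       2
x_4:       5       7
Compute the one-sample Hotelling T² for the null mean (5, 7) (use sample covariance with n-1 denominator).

Step 1 — sample mean vector:
  mean(X) = (4 + 3 + 3 + 5) / 4 = 15/4 = 3.75
  mean(Y) = (4 + 4 + 2 + 7) / 4 = 17/4 = 4.25
  x̄ = (3.75, 4.25),  deviation x̄ - mu_0 = (3.75, 4.25) - (5, 7) = (-1.25, -2.75).

Step 2 — sample covariance matrix, S[i,j] = (1/(n-1)) · Σ_k (x_{k,i} - mean_i) · (x_{k,j} - mean_j), divisor n-1 = 3:
  S[X,X] = ((0.25)·(0.25) + (-0.75)·(-0.75) + (-0.75)·(-0.75) + (1.25)·(1.25)) / 3 = 2.75/3 = 0.9167
  S[X,Y] = ((0.25)·(-0.25) + (-0.75)·(-0.25) + (-0.75)·(-2.25) + (1.25)·(2.75)) / 3 = 5.25/3 = 1.75
  S[Y,Y] = ((-0.25)·(-0.25) + (-0.25)·(-0.25) + (-2.25)·(-2.25) + (2.75)·(2.75)) / 3 = 12.75/3 = 4.25
  S = [[0.9167, 1.75],
 [1.75, 4.25]].

Step 3 — invert S. det(S) = 0.9167·4.25 - (1.75)² = 0.8333.
  S^{-1} = (1/det) · [[d, -b], [-b, a]] = [[5.1, -2.1],
 [-2.1, 1.1]].

Step 4 — quadratic form (x̄ - mu_0)^T · S^{-1} · (x̄ - mu_0):
  S^{-1} · (x̄ - mu_0) = (-0.6, -0.4),
  (x̄ - mu_0)^T · [...] = (-1.25)·(-0.6) + (-2.75)·(-0.4) = 1.85.

Step 5 — scale by n: T² = 4 · 1.85 = 7.4.

T² ≈ 7.4


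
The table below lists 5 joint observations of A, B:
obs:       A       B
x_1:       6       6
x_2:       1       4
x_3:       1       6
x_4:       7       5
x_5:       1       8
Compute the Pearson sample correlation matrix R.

Step 1 — column means:
  mean(A) = (6 + 1 + 1 + 7 + 1) / 5 = 16/5 = 3.2
  mean(B) = (6 + 4 + 6 + 5 + 8) / 5 = 29/5 = 5.8

Step 2 — sample variances and covariances s[i,j] = (1/(n-1)) · Σ_k (x_{k,i} - mean_i) · (x_{k,j} - mean_j), with n-1 = 4:
  s[A,A] = ((2.8)·(2.8) + (-2.2)·(-2.2) + (-2.2)·(-2.2) + (3.8)·(3.8) + (-2.2)·(-2.2)) / 4 = 36.8/4 = 9.2
  s[A,B] = ((2.8)·(0.2) + (-2.2)·(-1.8) + (-2.2)·(0.2) + (3.8)·(-0.8) + (-2.2)·(2.2)) / 4 = -3.8/4 = -0.95
  s[B,B] = ((0.2)·(0.2) + (-1.8)·(-1.8) + (0.2)·(0.2) + (-0.8)·(-0.8) + (2.2)·(2.2)) / 4 = 8.8/4 = 2.2
  Sample standard deviations s_i = √(s[i,i]):
  s(A) = √(9.2) = 3.0332
  s(B) = √(2.2) = 1.4832

Step 3 — r_{ij} = s_{ij} / (s_i · s_j):
  r[A,A] = 1 (diagonal).
  r[A,B] = -0.95 / (3.0332 · 1.4832) = -0.95 / 4.4989 = -0.2112
  r[B,B] = 1 (diagonal).

R is symmetric with unit diagonal. Assembling:

R = [[1, -0.2112],
 [-0.2112, 1]]


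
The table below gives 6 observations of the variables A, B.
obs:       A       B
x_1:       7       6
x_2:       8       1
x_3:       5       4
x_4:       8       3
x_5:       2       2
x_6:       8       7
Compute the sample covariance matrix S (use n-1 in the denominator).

Step 1 — column means:
  mean(A) = (7 + 8 + 5 + 8 + 2 + 8) / 6 = 38/6 = 6.3333
  mean(B) = (6 + 1 + 4 + 3 + 2 + 7) / 6 = 23/6 = 3.8333

Step 2 — sample covariance S[i,j] = (1/(n-1)) · Σ_k (x_{k,i} - mean_i) · (x_{k,j} - mean_j), with n-1 = 5.
  S[A,A] = ((0.6667)·(0.6667) + (1.6667)·(1.6667) + (-1.3333)·(-1.3333) + (1.6667)·(1.6667) + (-4.3333)·(-4.3333) + (1.6667)·(1.6667)) / 5 = 29.3333/5 = 5.8667
  S[A,B] = ((0.6667)·(2.1667) + (1.6667)·(-2.8333) + (-1.3333)·(0.1667) + (1.6667)·(-0.8333) + (-4.3333)·(-1.8333) + (1.6667)·(3.1667)) / 5 = 8.3333/5 = 1.6667
  S[B,B] = ((2.1667)·(2.1667) + (-2.8333)·(-2.8333) + (0.1667)·(0.1667) + (-0.8333)·(-0.8333) + (-1.8333)·(-1.8333) + (3.1667)·(3.1667)) / 5 = 26.8333/5 = 5.3667

S is symmetric (S[j,i] = S[i,j]). Assembling:

S = [[5.8667, 1.6667],
 [1.6667, 5.3667]]
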